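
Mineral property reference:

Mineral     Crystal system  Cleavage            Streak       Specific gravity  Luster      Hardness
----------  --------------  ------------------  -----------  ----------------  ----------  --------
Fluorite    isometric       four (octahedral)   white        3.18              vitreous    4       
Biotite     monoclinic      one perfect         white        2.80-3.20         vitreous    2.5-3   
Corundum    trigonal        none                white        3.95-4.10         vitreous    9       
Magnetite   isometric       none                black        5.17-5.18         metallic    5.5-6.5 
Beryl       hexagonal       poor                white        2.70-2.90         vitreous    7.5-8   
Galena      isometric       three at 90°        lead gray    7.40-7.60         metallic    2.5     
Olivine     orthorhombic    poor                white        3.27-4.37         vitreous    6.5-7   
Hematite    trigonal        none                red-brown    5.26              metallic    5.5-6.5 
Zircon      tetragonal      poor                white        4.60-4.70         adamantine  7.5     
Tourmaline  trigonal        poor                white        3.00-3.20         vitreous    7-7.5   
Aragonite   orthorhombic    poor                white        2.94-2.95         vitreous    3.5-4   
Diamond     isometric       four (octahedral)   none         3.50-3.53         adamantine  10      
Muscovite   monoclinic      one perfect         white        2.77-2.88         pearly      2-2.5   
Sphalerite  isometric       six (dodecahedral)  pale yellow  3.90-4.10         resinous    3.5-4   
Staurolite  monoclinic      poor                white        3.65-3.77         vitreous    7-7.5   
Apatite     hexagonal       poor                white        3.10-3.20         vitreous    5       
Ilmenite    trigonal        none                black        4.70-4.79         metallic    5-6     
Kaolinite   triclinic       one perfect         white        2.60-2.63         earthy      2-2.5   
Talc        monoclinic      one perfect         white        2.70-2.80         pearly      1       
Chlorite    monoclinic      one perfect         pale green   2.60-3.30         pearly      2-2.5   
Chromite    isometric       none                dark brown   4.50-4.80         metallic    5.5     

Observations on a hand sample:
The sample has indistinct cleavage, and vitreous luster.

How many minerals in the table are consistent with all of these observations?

6

Indistinct cleavage — Beryl, Olivine, Zircon, Tourmaline, Aragonite, Staurolite, Apatite remain.
Vitreous luster excludes Zircon.
The minerals that satisfy all observations are Apatite, Aragonite, Beryl, Olivine, Staurolite, Tourmaline.
That is 6 minerals.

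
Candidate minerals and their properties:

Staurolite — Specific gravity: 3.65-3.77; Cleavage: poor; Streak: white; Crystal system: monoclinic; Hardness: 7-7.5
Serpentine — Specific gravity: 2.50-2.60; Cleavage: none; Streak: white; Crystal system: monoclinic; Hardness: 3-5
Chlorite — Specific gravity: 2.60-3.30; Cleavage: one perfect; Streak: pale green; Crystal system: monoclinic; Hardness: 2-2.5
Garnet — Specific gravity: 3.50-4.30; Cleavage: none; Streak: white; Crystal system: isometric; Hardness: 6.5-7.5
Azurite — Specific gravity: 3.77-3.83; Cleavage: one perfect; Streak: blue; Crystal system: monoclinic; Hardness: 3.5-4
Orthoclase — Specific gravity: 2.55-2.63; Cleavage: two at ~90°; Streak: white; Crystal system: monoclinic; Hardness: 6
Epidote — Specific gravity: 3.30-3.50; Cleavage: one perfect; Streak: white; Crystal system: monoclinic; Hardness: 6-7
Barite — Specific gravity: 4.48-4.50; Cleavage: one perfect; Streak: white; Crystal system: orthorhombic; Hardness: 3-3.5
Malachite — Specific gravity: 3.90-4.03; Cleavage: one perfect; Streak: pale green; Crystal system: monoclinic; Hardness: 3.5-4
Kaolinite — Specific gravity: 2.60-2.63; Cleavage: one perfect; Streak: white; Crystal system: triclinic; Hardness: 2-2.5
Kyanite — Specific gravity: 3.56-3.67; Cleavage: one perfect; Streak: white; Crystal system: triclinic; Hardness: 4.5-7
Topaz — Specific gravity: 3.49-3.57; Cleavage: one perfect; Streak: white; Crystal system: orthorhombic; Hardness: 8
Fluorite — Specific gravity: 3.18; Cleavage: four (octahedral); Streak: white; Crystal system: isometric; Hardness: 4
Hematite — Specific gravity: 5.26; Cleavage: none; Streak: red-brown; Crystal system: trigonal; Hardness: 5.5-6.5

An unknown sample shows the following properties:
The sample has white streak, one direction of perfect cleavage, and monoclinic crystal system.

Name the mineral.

Epidote

White streak is inconsistent with Chlorite, Azurite, Malachite, Hematite.
One direction of perfect cleavage is inconsistent with Staurolite, Serpentine, Garnet, Orthoclase, Fluorite.
Monoclinic crystal system — leaves Epidote.
Only Epidote satisfies all observations.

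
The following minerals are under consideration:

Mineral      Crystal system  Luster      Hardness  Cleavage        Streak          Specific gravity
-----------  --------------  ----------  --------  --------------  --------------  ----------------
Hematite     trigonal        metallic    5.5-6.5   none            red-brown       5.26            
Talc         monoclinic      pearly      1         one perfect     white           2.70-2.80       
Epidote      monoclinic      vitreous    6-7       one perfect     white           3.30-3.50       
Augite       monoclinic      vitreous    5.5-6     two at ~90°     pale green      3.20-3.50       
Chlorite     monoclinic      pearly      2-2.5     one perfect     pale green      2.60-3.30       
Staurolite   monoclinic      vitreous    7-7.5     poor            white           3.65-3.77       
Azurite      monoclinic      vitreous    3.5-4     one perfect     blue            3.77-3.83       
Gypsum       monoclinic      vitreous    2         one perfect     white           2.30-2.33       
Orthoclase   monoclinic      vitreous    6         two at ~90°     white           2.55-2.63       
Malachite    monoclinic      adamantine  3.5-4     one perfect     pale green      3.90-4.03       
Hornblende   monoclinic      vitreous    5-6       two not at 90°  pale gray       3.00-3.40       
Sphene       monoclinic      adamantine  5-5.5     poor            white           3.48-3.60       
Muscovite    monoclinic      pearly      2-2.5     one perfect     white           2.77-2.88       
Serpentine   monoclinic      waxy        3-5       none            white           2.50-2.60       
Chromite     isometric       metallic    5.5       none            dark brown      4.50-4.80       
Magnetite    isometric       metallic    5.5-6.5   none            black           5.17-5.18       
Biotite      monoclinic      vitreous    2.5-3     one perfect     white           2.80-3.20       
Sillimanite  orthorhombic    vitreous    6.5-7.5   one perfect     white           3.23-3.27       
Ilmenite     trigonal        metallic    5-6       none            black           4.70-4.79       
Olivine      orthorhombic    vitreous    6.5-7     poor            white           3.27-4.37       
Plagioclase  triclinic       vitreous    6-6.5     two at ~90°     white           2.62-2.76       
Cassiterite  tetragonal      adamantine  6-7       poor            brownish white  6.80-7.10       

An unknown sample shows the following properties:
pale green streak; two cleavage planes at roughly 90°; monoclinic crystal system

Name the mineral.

Pale green streak: Augite, Chlorite, Malachite remain.
Two cleavage planes at roughly 90°: only Augite remains.
Monoclinic crystal system: all remaining candidates fit.
The only mineral consistent with every observation is Augite.

Augite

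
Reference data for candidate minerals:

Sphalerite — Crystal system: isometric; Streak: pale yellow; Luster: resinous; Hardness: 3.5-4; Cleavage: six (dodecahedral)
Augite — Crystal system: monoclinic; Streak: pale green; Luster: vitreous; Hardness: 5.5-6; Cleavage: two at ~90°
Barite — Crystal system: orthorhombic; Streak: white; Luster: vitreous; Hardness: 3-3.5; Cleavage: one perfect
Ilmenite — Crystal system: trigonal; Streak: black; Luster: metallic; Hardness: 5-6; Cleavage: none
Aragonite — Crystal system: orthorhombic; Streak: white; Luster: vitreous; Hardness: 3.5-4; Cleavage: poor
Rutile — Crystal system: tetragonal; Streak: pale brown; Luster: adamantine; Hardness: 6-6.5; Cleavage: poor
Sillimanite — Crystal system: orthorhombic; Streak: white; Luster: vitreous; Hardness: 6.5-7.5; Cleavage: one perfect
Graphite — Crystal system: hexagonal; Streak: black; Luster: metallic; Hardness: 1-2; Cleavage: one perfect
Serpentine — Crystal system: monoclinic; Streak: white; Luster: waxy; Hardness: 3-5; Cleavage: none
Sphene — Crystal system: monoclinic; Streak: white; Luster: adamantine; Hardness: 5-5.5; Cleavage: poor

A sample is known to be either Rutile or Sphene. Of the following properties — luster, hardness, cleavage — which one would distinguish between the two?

Luster: both adamantine — shared.
Hardness: Rutile 6-6.5, Sphene 5-5.5 — different.
Cleavage: both poor — shared.
Of the listed properties, hardness is the one that separates them.

hardness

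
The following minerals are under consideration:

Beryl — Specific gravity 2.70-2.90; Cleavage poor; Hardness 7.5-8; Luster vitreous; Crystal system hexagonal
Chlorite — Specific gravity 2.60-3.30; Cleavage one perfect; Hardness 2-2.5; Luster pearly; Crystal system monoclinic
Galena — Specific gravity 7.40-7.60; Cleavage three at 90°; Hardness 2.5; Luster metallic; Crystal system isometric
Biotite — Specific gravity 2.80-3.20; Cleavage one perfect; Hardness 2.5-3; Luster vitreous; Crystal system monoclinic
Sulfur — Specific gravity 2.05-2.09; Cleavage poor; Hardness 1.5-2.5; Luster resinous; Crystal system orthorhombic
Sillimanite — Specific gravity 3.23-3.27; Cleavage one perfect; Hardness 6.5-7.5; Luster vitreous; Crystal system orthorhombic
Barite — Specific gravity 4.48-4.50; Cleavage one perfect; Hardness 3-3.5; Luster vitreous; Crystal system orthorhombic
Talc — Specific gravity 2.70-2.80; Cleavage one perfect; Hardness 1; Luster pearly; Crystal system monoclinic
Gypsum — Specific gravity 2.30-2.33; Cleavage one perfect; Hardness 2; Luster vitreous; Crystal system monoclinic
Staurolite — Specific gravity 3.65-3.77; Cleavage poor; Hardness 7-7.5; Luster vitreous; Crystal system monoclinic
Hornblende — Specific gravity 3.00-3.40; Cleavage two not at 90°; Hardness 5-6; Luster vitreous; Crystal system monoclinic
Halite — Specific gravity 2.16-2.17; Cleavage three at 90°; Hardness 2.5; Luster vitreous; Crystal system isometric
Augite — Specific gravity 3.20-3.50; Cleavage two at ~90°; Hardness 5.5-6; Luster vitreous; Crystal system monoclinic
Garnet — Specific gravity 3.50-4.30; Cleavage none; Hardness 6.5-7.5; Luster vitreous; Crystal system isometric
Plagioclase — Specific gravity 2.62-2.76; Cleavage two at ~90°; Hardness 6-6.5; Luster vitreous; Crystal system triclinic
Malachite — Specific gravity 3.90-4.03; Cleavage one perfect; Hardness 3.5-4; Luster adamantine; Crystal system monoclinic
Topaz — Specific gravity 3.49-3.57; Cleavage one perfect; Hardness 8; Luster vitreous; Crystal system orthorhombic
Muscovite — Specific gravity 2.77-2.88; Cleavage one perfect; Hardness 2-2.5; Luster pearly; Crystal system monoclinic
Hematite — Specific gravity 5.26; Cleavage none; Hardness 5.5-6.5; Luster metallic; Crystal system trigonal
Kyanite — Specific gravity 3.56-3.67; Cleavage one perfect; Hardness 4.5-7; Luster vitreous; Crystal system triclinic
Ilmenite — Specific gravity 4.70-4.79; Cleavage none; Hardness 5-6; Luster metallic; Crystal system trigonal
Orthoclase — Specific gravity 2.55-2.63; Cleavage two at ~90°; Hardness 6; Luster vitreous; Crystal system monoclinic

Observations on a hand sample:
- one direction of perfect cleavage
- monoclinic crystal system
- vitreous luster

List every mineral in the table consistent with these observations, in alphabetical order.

Biotite, Gypsum

One direction of perfect cleavage — narrows the field to Chlorite, Biotite, Sillimanite, Barite, Talc, Gypsum, Malachite, Topaz, Muscovite, Kyanite.
Monoclinic crystal system excludes Sillimanite, Barite, Topaz, Kyanite.
Vitreous luster — Biotite, Gypsum remain.
Remaining candidates: Biotite, Gypsum.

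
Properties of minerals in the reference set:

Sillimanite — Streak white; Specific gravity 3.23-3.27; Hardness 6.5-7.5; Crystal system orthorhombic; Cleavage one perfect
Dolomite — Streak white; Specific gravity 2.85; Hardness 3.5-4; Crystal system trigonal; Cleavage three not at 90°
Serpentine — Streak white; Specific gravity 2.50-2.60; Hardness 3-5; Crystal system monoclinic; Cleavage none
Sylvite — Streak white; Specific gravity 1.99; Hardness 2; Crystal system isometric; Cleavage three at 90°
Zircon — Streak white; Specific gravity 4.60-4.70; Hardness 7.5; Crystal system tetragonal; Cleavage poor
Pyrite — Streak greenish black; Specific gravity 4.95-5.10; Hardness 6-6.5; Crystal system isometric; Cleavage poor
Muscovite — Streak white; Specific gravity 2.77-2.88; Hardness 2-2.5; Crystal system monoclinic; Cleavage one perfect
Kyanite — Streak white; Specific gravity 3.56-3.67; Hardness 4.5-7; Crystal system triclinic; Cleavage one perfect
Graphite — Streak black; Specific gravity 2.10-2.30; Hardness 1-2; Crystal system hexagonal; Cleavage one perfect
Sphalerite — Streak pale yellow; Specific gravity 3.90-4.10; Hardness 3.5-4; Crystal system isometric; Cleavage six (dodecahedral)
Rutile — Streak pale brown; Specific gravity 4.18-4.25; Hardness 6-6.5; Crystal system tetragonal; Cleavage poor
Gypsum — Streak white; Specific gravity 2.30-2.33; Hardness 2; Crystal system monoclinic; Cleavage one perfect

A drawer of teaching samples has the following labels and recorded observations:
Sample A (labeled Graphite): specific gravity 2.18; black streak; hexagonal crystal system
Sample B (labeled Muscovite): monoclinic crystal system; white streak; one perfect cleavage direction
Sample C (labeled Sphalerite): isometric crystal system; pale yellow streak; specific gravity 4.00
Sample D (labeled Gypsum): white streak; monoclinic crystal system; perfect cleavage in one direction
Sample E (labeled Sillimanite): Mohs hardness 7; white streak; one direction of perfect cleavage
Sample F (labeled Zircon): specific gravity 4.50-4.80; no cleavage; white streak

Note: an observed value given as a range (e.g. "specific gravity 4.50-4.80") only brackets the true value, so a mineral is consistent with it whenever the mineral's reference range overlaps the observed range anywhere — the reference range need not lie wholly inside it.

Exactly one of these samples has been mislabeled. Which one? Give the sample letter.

F

Sample A: nothing contradicts Graphite.
Sample B: nothing contradicts Muscovite.
Sample C: nothing contradicts Sphalerite.
Sample D: nothing contradicts Gypsum.
Sample E: nothing contradicts Sillimanite.
Sample F: no cleavage is outside the reference for Zircon (cleavage poor) — mislabeled.
Only sample F is inconsistent with its label.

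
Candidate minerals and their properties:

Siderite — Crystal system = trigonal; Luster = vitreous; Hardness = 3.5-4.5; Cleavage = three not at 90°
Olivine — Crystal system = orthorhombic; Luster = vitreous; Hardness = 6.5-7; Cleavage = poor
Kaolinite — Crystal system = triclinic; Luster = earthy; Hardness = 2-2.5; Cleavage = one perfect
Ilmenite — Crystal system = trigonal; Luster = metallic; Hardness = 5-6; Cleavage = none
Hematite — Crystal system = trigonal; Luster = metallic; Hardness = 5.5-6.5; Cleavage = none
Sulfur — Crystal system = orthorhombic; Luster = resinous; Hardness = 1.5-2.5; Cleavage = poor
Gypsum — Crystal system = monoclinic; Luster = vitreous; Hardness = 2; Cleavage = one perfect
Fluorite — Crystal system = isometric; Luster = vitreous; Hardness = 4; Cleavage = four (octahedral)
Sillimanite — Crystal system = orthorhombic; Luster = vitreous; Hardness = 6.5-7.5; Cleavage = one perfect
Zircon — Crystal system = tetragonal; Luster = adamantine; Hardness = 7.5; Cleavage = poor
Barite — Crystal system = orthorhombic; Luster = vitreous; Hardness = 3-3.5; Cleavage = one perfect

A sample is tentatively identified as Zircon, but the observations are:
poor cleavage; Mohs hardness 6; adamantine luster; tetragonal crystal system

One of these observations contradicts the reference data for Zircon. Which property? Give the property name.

Poor cleavage: Zircon has cleavage poor — within range.
Mohs hardness 6: Zircon has hardness 7.5 — does not match.
Adamantine luster: Zircon has adamantine luster — within range.
Tetragonal crystal system: Zircon has tetragonal system — within range.
The hardness is the one property that does not fit.

hardness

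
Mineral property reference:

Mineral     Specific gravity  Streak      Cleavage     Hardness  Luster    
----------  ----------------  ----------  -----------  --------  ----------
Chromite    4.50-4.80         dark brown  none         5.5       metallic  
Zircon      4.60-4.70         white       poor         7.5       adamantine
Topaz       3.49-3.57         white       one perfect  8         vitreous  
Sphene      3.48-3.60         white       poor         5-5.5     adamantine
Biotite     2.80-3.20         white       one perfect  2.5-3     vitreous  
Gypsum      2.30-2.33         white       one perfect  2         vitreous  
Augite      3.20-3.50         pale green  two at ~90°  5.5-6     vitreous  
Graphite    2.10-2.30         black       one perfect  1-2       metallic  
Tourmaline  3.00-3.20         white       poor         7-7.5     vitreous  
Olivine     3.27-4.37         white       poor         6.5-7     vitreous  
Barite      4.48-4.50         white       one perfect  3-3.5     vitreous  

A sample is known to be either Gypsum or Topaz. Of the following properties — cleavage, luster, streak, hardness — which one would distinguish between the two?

hardness

Cleavage: both one perfect — shared.
Luster: both vitreous — shared.
Streak: both white — shared.
Hardness: Gypsum 2, Topaz 8 — these differ.
Of the listed properties, hardness is the one that separates them.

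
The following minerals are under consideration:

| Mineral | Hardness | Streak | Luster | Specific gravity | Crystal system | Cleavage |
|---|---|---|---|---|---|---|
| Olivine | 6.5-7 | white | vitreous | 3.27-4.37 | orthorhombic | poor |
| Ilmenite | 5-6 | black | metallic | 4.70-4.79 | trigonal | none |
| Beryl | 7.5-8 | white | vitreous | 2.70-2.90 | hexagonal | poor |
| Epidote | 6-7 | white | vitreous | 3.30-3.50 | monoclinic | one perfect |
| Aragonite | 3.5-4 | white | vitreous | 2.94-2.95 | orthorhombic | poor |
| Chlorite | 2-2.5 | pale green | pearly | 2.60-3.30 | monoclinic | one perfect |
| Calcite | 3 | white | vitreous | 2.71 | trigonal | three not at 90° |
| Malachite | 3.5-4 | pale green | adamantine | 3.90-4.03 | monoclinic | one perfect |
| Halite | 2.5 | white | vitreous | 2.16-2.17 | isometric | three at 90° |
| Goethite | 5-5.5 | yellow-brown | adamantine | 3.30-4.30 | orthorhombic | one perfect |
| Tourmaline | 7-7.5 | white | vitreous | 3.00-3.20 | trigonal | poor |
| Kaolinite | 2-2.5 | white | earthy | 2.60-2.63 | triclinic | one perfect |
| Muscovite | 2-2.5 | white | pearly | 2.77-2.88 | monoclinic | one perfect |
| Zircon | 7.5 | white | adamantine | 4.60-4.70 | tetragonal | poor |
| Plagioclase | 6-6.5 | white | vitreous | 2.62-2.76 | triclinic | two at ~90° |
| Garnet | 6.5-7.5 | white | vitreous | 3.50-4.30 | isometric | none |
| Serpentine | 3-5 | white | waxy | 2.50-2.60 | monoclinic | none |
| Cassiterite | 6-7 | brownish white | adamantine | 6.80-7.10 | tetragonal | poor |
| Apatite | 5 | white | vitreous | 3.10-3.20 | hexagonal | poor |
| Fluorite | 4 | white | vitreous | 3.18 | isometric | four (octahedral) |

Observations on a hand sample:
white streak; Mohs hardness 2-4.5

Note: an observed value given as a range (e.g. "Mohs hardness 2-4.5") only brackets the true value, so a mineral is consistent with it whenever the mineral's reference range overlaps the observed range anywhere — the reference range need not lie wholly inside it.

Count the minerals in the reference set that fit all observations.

White streak eliminates Ilmenite, Chlorite, Malachite, Goethite, Cassiterite.
Mohs hardness 2-4.5: leaves Aragonite, Calcite, Halite, Kaolinite, Muscovite, Serpentine, Fluorite.
The minerals that satisfy all observations are Aragonite, Calcite, Fluorite, Halite, Kaolinite, Muscovite, Serpentine.
That is 7 minerals.

7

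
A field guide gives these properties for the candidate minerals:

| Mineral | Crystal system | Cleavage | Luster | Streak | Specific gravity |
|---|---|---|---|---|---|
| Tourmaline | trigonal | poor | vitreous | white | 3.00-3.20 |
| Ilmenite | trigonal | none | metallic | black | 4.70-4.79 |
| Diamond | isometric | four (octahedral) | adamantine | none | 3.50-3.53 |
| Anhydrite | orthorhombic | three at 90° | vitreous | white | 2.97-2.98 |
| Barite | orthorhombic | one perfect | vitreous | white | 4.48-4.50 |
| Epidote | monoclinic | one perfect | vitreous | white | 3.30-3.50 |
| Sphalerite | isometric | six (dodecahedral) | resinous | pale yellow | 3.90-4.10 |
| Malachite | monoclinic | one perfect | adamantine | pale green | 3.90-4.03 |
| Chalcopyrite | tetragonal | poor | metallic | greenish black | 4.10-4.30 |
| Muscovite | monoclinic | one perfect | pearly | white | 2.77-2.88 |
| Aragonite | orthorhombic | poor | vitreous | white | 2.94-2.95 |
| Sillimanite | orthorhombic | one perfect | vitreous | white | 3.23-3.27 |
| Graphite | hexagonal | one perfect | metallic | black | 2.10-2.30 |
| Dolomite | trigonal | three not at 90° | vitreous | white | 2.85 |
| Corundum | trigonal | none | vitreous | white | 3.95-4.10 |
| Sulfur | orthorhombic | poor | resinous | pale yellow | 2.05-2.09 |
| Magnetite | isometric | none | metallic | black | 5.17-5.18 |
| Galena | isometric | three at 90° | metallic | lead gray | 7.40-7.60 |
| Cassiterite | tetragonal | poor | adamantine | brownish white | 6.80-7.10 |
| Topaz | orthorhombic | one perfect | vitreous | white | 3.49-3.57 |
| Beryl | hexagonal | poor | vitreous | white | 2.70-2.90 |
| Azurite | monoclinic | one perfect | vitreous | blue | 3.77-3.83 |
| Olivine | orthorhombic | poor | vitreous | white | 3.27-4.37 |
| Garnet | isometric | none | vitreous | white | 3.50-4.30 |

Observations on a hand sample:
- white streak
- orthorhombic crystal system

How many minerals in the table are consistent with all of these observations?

White streak — only Tourmaline, Anhydrite, Barite, Epidote, Muscovite, Aragonite, Sillimanite, Dolomite, Corundum, Topaz, Beryl, Olivine, Garnet remain.
Orthorhombic crystal system — Anhydrite, Barite, Aragonite, Sillimanite, Topaz, Olivine remain.
Remaining candidates: Anhydrite, Aragonite, Barite, Olivine, Sillimanite, Topaz.
That is 6 minerals.

6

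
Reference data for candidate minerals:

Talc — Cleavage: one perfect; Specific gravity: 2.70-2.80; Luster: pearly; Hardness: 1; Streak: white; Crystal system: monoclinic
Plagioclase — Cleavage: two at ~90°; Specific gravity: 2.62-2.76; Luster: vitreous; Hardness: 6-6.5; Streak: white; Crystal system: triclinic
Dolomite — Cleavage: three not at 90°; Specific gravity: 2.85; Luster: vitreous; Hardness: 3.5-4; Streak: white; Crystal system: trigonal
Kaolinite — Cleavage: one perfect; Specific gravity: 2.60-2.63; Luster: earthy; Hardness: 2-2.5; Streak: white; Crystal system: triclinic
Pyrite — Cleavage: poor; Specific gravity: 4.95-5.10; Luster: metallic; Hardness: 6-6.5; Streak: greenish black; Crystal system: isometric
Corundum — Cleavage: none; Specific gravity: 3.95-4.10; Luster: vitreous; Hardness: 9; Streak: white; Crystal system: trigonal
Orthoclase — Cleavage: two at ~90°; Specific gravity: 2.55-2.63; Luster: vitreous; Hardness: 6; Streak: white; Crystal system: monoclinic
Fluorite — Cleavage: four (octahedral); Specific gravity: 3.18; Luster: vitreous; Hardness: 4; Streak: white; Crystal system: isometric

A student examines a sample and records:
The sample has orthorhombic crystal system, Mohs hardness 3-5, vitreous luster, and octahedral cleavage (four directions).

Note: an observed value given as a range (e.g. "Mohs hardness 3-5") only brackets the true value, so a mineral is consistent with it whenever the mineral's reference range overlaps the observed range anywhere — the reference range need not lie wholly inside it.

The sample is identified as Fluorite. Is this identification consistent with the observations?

Orthorhombic crystal system — Fluorite has isometric system; which does not match.
Mohs hardness 3-5 — fits Fluorite (hardness 4).
Vitreous luster — fits Fluorite (vitreous luster).
Octahedral cleavage (four directions) — fits Fluorite (cleavage four (octahedral)).
Fluorite is excluded by the crystal system.

Inconsistent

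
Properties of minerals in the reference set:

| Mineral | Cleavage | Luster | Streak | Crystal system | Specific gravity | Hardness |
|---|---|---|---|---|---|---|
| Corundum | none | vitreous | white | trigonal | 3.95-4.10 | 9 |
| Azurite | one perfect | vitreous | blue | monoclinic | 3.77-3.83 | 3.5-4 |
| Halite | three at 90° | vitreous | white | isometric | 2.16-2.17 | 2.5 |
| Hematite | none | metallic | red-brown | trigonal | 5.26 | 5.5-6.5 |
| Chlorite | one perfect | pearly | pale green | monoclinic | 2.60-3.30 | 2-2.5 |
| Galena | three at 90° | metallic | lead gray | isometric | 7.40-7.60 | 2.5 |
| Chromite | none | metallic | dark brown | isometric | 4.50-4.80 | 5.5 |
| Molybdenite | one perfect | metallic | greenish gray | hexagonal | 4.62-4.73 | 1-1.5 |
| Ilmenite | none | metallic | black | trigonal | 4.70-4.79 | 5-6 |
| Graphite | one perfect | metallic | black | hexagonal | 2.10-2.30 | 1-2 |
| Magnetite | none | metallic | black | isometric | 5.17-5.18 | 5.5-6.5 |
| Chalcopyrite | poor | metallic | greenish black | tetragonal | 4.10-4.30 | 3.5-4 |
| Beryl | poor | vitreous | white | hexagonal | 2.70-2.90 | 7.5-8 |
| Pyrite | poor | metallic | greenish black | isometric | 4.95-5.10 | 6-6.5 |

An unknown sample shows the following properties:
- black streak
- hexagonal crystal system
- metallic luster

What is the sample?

Graphite

Black streak: narrows the field to Ilmenite, Graphite, Magnetite.
Hexagonal crystal system: Graphite remains.
Metallic luster: no further eliminations.
Graphite is the sole remaining match.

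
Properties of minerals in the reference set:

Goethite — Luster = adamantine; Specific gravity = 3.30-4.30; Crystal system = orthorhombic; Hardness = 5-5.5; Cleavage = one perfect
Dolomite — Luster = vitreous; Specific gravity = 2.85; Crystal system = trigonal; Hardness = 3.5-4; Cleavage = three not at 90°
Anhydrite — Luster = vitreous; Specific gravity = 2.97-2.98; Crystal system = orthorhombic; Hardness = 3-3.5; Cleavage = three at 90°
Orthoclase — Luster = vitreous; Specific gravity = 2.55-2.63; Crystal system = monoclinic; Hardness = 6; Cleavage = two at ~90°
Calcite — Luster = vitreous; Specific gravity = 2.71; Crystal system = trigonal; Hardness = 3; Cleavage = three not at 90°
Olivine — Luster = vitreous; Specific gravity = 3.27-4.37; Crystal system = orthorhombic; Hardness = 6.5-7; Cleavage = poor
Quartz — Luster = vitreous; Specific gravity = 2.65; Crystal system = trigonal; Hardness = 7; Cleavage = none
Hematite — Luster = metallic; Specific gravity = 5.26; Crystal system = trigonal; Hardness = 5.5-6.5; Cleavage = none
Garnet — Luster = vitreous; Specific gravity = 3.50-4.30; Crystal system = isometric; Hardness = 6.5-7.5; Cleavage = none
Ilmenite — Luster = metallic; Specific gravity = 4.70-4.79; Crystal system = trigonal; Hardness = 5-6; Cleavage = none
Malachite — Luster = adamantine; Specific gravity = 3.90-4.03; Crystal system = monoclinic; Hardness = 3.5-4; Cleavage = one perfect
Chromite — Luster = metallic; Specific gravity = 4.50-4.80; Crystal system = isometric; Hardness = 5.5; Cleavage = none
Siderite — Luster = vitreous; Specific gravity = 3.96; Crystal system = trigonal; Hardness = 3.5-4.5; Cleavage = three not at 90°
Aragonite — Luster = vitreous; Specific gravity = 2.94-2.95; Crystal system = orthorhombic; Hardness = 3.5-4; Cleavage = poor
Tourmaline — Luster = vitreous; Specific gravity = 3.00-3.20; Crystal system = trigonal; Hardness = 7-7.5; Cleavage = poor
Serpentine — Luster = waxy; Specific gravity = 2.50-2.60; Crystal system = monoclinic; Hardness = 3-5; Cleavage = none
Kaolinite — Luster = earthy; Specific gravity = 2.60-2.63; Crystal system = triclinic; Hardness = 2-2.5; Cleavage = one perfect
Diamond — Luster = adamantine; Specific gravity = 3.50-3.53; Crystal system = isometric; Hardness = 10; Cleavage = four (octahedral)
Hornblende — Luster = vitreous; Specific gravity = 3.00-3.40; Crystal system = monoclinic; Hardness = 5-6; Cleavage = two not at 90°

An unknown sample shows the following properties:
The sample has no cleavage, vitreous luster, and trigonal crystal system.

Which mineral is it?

No cleavage — only Quartz, Hematite, Garnet, Ilmenite, Chromite, Serpentine remain.
Vitreous luster — leaves Quartz, Garnet.
Trigonal crystal system rules out Garnet.
The only mineral consistent with every observation is Quartz.

Quartz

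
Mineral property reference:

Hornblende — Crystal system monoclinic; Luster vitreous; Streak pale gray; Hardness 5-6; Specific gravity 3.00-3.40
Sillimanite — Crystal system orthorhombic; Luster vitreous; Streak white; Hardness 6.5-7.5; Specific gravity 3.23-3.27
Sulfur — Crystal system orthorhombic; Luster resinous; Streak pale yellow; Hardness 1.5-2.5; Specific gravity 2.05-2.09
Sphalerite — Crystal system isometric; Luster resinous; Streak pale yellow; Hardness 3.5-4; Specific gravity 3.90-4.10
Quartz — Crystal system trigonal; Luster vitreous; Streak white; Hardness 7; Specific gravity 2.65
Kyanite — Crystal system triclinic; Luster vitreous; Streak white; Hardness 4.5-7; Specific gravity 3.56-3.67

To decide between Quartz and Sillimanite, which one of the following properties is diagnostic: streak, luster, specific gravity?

specific gravity

Streak: both white — identical.
Luster: both vitreous — identical.
Specific gravity: Quartz 2.65, Sillimanite 3.23-3.27 — distinct.
Specific gravity is the diagnostic property here.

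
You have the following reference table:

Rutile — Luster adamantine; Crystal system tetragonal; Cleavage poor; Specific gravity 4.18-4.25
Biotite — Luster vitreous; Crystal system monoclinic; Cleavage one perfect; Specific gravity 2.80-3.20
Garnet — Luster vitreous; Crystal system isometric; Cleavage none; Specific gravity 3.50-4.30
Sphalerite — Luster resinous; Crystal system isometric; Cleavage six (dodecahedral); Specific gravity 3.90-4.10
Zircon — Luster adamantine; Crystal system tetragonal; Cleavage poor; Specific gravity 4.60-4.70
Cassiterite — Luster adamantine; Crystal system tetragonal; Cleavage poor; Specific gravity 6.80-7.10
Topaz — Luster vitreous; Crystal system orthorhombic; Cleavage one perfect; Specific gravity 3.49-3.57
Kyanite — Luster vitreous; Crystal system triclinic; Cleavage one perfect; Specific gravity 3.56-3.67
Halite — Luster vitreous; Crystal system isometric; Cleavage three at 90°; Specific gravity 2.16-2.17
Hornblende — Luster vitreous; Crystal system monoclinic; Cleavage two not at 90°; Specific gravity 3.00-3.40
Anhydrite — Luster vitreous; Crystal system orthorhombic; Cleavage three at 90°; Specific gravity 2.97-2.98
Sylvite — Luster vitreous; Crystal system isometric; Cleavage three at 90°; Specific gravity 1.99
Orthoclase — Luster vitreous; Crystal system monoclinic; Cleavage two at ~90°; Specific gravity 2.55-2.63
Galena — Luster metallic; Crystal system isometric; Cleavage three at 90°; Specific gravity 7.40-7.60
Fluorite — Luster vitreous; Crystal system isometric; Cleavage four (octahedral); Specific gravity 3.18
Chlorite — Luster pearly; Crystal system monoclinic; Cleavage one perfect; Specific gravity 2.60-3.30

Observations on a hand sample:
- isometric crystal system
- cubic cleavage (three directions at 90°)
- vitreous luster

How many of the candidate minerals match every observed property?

Isometric crystal system — narrows the field to Garnet, Sphalerite, Halite, Sylvite, Galena, Fluorite.
Cubic cleavage (three directions at 90°) eliminates Garnet, Sphalerite, Fluorite.
Vitreous luster excludes Galena.
Consistent with every observation: Halite, Sylvite.
That is 2 minerals.

2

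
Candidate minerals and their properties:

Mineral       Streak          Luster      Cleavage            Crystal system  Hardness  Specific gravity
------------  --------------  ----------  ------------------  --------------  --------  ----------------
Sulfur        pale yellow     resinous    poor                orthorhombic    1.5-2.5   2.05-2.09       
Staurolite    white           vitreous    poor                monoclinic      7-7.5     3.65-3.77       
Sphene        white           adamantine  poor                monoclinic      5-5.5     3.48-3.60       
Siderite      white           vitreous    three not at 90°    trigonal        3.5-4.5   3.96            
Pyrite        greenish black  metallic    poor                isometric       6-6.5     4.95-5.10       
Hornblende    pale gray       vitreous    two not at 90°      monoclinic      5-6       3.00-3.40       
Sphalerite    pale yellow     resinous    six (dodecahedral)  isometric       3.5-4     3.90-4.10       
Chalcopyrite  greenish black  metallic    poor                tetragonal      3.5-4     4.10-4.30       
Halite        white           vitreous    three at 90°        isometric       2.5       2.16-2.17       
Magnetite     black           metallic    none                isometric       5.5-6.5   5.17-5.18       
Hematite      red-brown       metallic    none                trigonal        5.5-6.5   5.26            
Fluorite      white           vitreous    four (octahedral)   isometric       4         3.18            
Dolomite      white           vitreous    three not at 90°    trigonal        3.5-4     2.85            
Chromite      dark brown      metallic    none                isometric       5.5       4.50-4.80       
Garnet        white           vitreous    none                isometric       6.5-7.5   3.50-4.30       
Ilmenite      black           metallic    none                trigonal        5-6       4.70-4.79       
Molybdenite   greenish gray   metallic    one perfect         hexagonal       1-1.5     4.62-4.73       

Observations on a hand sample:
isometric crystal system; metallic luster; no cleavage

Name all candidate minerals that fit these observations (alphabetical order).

Isometric crystal system — only Pyrite, Sphalerite, Halite, Magnetite, Fluorite, Chromite, Garnet remain.
Metallic luster — only Pyrite, Magnetite, Chromite remain.
No cleavage rules out Pyrite.
Consistent with every observation: Chromite, Magnetite.

Chromite, Magnetite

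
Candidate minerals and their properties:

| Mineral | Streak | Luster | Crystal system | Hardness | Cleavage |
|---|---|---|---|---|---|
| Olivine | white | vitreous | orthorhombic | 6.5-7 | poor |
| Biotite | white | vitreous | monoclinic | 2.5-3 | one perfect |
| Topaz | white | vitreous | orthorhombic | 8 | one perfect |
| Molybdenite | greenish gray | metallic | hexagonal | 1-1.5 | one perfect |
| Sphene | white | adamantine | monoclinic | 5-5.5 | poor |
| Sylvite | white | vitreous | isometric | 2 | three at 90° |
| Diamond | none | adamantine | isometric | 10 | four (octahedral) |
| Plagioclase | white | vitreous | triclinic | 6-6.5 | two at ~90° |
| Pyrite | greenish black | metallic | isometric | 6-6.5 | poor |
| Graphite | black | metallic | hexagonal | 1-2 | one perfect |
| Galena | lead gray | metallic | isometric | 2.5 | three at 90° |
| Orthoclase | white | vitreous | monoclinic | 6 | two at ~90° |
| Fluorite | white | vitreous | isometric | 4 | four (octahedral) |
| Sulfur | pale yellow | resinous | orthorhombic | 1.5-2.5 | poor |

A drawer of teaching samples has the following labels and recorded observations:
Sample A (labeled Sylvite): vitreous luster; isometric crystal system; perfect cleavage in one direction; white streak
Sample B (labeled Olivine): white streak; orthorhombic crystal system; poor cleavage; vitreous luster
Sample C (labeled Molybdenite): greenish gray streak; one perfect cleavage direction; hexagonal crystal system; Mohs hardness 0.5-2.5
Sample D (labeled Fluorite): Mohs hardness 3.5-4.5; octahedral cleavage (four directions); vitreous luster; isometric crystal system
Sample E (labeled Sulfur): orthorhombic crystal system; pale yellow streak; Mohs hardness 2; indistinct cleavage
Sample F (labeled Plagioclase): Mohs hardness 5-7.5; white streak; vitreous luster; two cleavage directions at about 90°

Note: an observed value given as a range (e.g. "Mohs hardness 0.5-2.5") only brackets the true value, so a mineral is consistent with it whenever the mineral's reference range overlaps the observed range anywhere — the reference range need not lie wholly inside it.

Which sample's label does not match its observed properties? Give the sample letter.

Sample A: Sylvite has cleavage three at 90°, but the record shows perfect cleavage in one direction — this label is wrong.
Sample B: nothing contradicts Olivine.
Sample C: nothing contradicts Molybdenite.
Sample D: nothing contradicts Fluorite.
Sample E: nothing contradicts Sulfur.
Sample F: nothing contradicts Plagioclase.
The mislabeled specimen is A.

A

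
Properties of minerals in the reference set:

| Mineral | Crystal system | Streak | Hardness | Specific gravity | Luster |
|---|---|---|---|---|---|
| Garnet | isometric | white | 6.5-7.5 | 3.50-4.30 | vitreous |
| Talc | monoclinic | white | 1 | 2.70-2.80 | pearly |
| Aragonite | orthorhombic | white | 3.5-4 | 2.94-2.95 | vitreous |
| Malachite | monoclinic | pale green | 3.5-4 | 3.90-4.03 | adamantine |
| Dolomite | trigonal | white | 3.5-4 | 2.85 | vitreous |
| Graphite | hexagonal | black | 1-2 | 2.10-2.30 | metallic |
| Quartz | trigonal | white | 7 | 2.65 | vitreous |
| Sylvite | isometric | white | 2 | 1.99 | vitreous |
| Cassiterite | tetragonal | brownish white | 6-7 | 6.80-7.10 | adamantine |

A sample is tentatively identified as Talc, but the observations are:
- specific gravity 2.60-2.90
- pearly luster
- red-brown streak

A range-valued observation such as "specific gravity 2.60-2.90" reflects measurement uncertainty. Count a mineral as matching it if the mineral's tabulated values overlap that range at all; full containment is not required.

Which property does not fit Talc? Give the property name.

streak

Specific gravity 2.60-2.90: Talc has SG 2.70-2.80 — agrees.
Pearly luster: Talc has pearly luster — agrees.
Red-brown streak: Talc has white streak — outside the reference range.
The streak is the one property that does not fit.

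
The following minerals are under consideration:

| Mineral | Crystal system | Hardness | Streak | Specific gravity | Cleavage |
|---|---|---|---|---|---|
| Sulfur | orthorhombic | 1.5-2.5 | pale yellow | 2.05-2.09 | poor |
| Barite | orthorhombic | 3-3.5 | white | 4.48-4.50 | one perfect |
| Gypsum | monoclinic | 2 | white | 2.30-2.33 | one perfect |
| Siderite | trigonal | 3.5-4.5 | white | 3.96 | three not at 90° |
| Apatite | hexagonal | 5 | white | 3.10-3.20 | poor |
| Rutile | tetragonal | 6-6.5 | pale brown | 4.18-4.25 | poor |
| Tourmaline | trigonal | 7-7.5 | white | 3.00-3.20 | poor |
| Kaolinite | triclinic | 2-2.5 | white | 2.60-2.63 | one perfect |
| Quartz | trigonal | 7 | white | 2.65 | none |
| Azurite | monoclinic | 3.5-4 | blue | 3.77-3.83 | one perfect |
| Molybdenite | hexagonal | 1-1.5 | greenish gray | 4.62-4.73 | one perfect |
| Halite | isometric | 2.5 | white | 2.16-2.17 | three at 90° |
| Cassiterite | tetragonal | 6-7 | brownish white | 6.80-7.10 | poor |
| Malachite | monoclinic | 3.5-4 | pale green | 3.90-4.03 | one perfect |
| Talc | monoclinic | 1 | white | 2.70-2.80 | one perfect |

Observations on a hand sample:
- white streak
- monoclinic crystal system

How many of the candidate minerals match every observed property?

2

White streak rules out Sulfur, Rutile, Azurite, Molybdenite, Cassiterite, Malachite.
Monoclinic crystal system — narrows the field to Gypsum, Talc.
Consistent with every observation: Gypsum, Talc.
That is 2 minerals.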